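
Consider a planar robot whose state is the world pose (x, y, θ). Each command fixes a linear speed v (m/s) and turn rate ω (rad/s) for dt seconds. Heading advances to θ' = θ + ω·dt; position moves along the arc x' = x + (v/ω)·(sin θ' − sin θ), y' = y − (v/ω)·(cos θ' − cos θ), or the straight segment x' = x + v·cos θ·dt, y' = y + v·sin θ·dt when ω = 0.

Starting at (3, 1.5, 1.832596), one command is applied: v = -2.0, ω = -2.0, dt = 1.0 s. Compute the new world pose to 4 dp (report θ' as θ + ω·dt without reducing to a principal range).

(1.8675, 0.2552, -0.1674)

θ' = 1.8326 + -2.0·1.0 = -0.1674
R = v/ω = -2.0/-2.0 = 1.0000
x' = 3 + 1.0000·(sin -0.1674 − sin 1.8326) = 1.8675
y' = 1.5 − 1.0000·(cos -0.1674 − cos 1.8326) = 0.2552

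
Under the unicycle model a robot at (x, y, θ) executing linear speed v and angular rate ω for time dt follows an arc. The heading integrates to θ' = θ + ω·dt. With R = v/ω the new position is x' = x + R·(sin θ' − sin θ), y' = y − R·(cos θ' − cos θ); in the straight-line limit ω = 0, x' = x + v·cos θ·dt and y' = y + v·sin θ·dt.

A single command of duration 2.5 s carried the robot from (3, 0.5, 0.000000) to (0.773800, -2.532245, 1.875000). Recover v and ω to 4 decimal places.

Δθ = 1.875000 − 0.000000 = 1.875000
ω = Δθ/dt = 1.875000/2.5 = 0.7500
R = −Δy/(cos θ' − cos θ) = -2.3333
v = R·ω = -2.3333·0.7500 = -1.7500

v = -1.7500, ω = 0.7500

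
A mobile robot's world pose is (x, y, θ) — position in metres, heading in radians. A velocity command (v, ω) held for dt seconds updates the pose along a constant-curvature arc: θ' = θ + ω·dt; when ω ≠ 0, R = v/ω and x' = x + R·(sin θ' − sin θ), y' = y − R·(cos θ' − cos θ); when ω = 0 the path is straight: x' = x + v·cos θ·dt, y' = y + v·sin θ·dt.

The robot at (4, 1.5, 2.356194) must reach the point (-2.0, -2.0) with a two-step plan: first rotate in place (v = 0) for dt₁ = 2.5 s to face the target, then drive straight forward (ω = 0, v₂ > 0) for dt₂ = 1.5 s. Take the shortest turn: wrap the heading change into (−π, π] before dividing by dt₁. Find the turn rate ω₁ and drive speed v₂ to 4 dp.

heading to target = atan2(-2−1.5, -2−4) = -2.6135
Δθ = wrap(-2.6135 − 2.3562) = 1.3135; ω₁ = Δθ/dt₁ = 0.5254
distance = √((-2−4)² + (-2−1.5)²) = 6.9462; v₂ = distance/dt₂ = 4.6308

ω₁ = 0.5254, v₂ = 4.6308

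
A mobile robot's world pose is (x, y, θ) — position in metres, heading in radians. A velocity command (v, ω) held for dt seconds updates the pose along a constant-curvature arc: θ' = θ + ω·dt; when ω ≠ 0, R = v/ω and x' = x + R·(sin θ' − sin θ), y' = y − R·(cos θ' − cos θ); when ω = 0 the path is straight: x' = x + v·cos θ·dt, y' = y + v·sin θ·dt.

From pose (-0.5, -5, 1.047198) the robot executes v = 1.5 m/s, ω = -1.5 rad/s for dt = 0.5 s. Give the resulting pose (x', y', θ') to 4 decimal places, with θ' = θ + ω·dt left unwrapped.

θ' = 1.0472 + -1.5·0.5 = 0.2972
R = v/ω = 1.5/-1.5 = -1.0000
x' = -0.5 + -1.0000·(sin 0.2972 − sin 1.0472) = 0.0732
y' = -5 − -1.0000·(cos 0.2972 − cos 1.0472) = -4.5438

(0.0732, -4.5438, 0.2972)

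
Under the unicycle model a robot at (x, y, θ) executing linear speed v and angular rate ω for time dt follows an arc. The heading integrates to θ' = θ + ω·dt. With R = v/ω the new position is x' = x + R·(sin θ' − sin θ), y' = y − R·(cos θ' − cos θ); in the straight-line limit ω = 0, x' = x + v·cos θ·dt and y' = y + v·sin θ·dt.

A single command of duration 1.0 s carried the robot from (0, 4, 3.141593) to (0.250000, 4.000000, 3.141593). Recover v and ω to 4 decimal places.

Δθ = 3.141593 − 3.141593 = 0.000000
ω = Δθ/dt = 0.000000/1.0 = 0.0000
ω = 0 → v = (Δx·cos θ + Δy·sin θ)/dt = -0.2500

v = -0.2500, ω = 0.0000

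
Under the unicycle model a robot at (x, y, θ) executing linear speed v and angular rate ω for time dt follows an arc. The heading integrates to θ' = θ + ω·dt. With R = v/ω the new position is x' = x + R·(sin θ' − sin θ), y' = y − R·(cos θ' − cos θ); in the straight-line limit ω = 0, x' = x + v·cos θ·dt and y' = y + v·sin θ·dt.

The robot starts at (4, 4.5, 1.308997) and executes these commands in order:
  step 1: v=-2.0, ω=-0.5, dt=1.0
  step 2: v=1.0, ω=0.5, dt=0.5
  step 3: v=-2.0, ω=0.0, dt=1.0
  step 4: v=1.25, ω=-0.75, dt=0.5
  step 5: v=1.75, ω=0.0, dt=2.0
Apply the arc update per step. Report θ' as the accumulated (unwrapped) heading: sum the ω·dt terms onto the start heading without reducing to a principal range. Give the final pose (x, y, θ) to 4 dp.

step 1: θ'=0.8090 (R=4.0000) → pose (3.0307, 2.7744, 0.8090)
step 2: θ'=1.0590 (R=2.0000) → pose (3.3272, 3.1753, 1.0590)
step 3: θ'=1.0590 (straight) → pose (2.3477, 1.4316, 1.0590)
step 4: θ'=0.6840 (R=-1.6667) → pose (2.7477, 1.9071, 0.6840)
step 5: θ'=0.6840 (straight) → pose (5.4604, 4.1188, 0.6840)

(5.4604, 4.1188, 0.6840)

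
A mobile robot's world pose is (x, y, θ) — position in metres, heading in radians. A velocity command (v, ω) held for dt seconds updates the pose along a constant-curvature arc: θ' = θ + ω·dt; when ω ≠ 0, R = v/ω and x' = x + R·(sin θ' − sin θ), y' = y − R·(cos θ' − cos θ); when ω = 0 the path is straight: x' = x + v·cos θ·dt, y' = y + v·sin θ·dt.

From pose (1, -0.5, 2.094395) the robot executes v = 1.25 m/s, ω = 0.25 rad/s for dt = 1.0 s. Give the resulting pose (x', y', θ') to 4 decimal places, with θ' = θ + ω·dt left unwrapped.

θ' = 2.0944 + 0.25·1.0 = 2.3444
R = v/ω = 1.25/0.25 = 5.0000
x' = 1 + 5.0000·(sin 2.3444 − sin 2.0944) = 0.2469
y' = -0.5 − 5.0000·(cos 2.3444 − cos 2.0944) = 0.4936

(0.2469, 0.4936, 2.3444)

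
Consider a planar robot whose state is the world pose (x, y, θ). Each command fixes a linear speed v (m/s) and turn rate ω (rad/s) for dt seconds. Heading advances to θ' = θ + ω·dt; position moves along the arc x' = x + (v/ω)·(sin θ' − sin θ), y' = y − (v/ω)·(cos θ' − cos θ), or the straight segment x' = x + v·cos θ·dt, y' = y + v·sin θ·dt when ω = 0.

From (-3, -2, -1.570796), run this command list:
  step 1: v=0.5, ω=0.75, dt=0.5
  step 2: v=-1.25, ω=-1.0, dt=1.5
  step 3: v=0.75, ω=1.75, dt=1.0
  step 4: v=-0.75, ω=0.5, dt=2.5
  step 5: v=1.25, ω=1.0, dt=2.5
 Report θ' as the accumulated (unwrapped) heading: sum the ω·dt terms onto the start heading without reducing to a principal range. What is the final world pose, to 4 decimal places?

step 1: θ'=-1.1958 (R=0.6667) → pose (-2.9537, -2.2442, -1.1958)
step 2: θ'=-2.6958 (R=1.2500) → pose (-2.3295, -0.6585, -2.6958)
step 3: θ'=-0.9458 (R=0.4286) → pose (-2.4923, -1.2959, -0.9458)
step 4: θ'=0.3042 (R=-1.5000) → pose (-4.1580, -0.7425, 0.3042)
step 5: θ'=2.8042 (R=1.2500) → pose (-4.1187, 1.6297, 2.8042)

(-4.1187, 1.6297, 2.8042)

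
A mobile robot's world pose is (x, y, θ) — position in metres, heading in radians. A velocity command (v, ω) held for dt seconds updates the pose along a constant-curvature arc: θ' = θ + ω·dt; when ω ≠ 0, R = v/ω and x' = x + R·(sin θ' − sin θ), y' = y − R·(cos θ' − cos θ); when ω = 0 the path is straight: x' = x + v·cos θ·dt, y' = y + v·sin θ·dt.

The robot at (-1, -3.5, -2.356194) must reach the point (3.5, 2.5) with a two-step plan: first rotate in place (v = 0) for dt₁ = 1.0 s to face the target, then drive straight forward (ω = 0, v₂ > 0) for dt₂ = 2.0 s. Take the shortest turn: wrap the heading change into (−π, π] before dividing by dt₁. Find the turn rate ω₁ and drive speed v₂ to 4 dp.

heading to target = atan2(2.5−-3.5, 3.5−-1) = 0.9273
Δθ = wrap(0.9273 − -2.3562) = -2.9997; ω₁ = Δθ/dt₁ = -2.9997
distance = √((3.5−-1)² + (2.5−-3.5)²) = 7.5000; v₂ = distance/dt₂ = 3.7500

ω₁ = -2.9997, v₂ = 3.7500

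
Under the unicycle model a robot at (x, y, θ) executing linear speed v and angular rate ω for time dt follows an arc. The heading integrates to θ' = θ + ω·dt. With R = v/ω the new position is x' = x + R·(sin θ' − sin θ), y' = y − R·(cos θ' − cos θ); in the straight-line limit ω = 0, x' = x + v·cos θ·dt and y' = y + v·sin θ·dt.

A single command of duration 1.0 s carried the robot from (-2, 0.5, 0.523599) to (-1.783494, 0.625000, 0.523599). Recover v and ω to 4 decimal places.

Δθ = 0.523599 − 0.523599 = 0.000000
ω = Δθ/dt = 0.000000/1.0 = 0.0000
ω = 0 → v = (Δx·cos θ + Δy·sin θ)/dt = 0.2500

v = 0.2500, ω = 0.0000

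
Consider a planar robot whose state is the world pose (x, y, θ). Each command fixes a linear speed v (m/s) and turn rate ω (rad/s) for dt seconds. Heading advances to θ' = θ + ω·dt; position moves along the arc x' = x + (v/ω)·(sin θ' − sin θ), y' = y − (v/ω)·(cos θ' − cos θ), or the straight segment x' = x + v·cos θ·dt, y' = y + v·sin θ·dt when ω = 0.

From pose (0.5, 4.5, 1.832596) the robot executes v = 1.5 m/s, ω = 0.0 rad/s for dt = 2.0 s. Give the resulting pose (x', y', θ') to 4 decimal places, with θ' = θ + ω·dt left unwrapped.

θ' = 1.8326 + 0.0·2.0 = 1.8326
ω = 0 → straight: x' = 0.5 + 1.5·cos(1.8326)·2.0 = -0.2765
y' = 4.5 + 1.5·sin(1.8326)·2.0 = 7.3978

(-0.2765, 7.3978, 1.8326)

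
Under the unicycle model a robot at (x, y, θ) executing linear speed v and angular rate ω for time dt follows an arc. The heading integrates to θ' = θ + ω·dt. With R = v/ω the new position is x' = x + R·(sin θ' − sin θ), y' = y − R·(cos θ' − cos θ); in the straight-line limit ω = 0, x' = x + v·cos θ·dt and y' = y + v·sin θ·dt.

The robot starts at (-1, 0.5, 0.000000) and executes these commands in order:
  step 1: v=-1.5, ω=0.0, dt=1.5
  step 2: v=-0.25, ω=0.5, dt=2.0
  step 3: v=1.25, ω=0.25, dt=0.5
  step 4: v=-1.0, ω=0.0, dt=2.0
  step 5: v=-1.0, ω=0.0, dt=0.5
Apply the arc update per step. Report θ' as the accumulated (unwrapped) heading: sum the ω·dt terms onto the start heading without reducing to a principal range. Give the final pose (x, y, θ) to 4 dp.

(-4.4447, -1.4399, 1.1250)

step 1: θ'=0.0000 (straight) → pose (-3.2500, 0.5000, 0.0000)
step 2: θ'=1.0000 (R=-0.5000) → pose (-3.6707, 0.2702, 1.0000)
step 3: θ'=1.1250 (R=5.0000) → pose (-3.3668, 0.8158, 1.1250)
step 4: θ'=1.1250 (straight) → pose (-4.2291, -0.9888, 1.1250)
step 5: θ'=1.1250 (straight) → pose (-4.4447, -1.4399, 1.1250)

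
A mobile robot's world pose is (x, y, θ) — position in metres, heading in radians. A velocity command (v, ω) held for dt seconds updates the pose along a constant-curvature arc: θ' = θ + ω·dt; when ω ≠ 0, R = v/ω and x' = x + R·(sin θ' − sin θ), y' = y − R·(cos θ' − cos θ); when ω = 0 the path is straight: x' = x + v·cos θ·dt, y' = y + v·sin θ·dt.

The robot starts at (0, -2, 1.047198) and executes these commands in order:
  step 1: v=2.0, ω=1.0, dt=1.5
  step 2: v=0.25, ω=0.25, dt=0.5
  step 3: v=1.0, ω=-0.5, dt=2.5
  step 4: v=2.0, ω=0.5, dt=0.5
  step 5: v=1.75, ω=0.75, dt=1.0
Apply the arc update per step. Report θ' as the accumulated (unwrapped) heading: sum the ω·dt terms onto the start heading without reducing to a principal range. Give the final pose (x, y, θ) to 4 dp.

step 1: θ'=2.5472 (R=2.0000) → pose (-0.6120, 0.6570, 2.5472)
step 2: θ'=2.6722 (R=1.0000) → pose (-0.7197, 0.7203, 2.6722)
step 3: θ'=1.4222 (R=-2.0000) → pose (-1.7930, 2.8001, 1.4222)
step 4: θ'=1.6722 (R=4.0000) → pose (-1.7694, 3.7972, 1.6722)
step 5: θ'=2.4222 (R=2.3333) → pose (-2.5533, 5.3162, 2.4222)

(-2.5533, 5.3162, 2.4222)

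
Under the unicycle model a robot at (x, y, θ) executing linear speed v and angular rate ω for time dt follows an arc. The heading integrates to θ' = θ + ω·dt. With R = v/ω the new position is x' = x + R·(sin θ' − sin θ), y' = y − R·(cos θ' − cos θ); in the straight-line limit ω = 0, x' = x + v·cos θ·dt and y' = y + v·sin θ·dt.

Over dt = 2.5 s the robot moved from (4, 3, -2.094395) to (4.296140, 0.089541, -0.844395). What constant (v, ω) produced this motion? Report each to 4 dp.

Δθ = -0.844395 − -2.094395 = 1.250000
ω = Δθ/dt = 1.250000/2.5 = 0.5000
R = −Δy/(cos θ' − cos θ) = 2.5000
v = R·ω = 2.5000·0.5000 = 1.2500

v = 1.2500, ω = 0.5000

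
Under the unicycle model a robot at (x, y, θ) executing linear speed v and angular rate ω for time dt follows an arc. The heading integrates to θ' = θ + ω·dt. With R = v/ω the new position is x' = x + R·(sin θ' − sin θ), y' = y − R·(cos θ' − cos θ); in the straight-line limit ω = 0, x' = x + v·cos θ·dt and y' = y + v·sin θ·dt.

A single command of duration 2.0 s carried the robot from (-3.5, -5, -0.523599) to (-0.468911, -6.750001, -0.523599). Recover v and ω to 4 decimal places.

v = 1.7500, ω = 0.0000

Δθ = -0.523599 − -0.523599 = 0.000000
ω = Δθ/dt = 0.000000/2.0 = 0.0000
ω = 0 → v = (Δx·cos θ + Δy·sin θ)/dt = 1.7500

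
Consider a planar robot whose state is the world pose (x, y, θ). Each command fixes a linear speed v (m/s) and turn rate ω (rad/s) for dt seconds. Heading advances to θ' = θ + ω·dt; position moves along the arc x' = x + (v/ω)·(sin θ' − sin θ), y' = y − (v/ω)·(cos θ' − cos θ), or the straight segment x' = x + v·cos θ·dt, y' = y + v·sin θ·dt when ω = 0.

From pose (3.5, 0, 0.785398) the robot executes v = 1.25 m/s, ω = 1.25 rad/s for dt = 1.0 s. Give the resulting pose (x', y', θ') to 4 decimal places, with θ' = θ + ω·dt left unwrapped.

θ' = 0.7854 + 1.25·1.0 = 2.0354
R = v/ω = 1.25/1.25 = 1.0000
x' = 3.5 + 1.0000·(sin 2.0354 − sin 0.7854) = 3.6869
y' = 0 − 1.0000·(cos 2.0354 − cos 0.7854) = 1.1552

(3.6869, 1.1552, 2.0354)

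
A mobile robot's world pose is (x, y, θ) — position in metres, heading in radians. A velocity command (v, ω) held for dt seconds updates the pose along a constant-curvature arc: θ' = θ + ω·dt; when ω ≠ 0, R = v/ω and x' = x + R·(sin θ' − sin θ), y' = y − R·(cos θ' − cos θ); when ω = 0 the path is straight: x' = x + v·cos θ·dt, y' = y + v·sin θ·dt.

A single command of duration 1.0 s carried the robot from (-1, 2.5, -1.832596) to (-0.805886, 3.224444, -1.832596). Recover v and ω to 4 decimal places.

v = -0.7500, ω = 0.0000

Δθ = -1.832596 − -1.832596 = 0.000000
ω = Δθ/dt = 0.000000/1.0 = 0.0000
ω = 0 → v = (Δx·cos θ + Δy·sin θ)/dt = -0.7500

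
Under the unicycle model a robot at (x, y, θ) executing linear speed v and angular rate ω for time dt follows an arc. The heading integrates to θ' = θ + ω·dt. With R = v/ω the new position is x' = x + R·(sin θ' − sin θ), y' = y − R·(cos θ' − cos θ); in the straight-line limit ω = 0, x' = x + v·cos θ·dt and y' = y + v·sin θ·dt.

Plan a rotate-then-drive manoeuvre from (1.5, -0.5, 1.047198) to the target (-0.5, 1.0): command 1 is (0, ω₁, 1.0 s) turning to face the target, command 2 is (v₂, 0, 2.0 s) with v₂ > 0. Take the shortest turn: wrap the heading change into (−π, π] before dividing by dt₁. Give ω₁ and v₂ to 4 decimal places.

heading to target = atan2(1−-0.5, -0.5−1.5) = 2.4981
Δθ = wrap(2.4981 − 1.0472) = 1.4509; ω₁ = Δθ/dt₁ = 1.4509
distance = √((-0.5−1.5)² + (1−-0.5)²) = 2.5000; v₂ = distance/dt₂ = 1.2500

ω₁ = 1.4509, v₂ = 1.2500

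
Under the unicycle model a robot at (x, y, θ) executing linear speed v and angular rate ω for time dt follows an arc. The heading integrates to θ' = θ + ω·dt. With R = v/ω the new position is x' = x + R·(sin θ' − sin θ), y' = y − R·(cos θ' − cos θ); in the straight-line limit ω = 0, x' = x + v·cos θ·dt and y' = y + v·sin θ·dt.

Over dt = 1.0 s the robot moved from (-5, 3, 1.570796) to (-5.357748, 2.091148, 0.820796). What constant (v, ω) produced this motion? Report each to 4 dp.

v = -1.0000, ω = -0.7500

Δθ = 0.820796 − 1.570796 = -0.750000
ω = Δθ/dt = -0.750000/1.0 = -0.7500
R = −Δy/(cos θ' − cos θ) = 1.3333
v = R·ω = 1.3333·-0.7500 = -1.0000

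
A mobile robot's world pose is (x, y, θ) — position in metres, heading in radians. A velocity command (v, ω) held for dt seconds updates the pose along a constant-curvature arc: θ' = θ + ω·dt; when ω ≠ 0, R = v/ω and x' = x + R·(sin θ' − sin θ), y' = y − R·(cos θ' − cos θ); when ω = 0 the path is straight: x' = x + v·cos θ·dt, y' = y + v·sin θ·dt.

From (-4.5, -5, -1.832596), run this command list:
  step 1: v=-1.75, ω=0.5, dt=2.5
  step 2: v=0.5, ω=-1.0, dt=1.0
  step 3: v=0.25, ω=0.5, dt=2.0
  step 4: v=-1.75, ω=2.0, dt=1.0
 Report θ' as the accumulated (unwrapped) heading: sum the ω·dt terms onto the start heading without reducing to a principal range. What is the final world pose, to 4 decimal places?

step 1: θ'=-0.5826 (R=-3.5000) → pose (-5.9551, -1.1715, -0.5826)
step 2: θ'=-1.5826 (R=-0.5000) → pose (-5.7302, -1.5949, -1.5826)
step 3: θ'=-0.5826 (R=0.5000) → pose (-5.5053, -2.0183, -0.5826)
step 4: θ'=1.4174 (R=-0.8750) → pose (-6.8515, -2.6153, 1.4174)

(-6.8515, -2.6153, 1.4174)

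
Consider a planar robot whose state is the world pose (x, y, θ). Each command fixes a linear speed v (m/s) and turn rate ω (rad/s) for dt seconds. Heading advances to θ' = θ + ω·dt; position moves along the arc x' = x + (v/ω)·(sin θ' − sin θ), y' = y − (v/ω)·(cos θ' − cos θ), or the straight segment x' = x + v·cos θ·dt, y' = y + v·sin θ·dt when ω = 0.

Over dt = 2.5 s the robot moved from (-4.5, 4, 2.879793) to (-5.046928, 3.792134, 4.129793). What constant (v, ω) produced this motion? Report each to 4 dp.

v = 0.2500, ω = 0.5000

Δθ = 4.129793 − 2.879793 = 1.250000
ω = Δθ/dt = 1.250000/2.5 = 0.5000
R = Δx/(sin θ' − sin θ) = 0.5000
v = R·ω = 0.5000·0.5000 = 0.2500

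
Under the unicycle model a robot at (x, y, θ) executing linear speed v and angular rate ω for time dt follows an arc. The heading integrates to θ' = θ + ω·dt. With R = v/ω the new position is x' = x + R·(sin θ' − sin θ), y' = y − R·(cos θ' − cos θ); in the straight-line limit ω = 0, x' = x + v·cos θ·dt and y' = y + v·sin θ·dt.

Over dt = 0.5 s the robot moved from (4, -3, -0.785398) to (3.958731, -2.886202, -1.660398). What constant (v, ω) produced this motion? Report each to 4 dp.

v = -0.2500, ω = -1.7500

Δθ = -1.660398 − -0.785398 = -0.875000
ω = Δθ/dt = -0.875000/0.5 = -1.7500
R = −Δy/(cos θ' − cos θ) = 0.1429
v = R·ω = 0.1429·-1.7500 = -0.2500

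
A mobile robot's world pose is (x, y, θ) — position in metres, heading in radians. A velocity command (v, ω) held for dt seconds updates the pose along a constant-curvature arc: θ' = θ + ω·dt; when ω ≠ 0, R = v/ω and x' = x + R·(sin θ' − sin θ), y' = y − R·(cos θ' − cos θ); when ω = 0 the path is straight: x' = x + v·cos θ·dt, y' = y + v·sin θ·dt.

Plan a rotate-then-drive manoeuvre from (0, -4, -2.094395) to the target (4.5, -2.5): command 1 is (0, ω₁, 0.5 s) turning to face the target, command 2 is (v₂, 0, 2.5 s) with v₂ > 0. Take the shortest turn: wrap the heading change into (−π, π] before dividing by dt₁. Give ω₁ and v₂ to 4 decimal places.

heading to target = atan2(-2.5−-4, 4.5−0) = 0.3218
Δθ = wrap(0.3218 − -2.0944) = 2.4161; ω₁ = Δθ/dt₁ = 4.8323
distance = √((4.5−0)² + (-2.5−-4)²) = 4.7434; v₂ = distance/dt₂ = 1.8974

ω₁ = 4.8323, v₂ = 1.8974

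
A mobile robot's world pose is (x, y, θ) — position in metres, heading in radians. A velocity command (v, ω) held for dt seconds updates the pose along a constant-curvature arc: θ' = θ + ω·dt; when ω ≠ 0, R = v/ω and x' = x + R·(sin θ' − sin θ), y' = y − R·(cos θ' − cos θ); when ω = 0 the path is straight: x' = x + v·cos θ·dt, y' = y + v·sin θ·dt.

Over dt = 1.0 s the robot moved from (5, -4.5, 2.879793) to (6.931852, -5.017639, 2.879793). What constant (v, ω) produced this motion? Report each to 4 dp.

Δθ = 2.879793 − 2.879793 = 0.000000
ω = Δθ/dt = 0.000000/1.0 = 0.0000
ω = 0 → v = (Δx·cos θ + Δy·sin θ)/dt = -2.0000

v = -2.0000, ω = 0.0000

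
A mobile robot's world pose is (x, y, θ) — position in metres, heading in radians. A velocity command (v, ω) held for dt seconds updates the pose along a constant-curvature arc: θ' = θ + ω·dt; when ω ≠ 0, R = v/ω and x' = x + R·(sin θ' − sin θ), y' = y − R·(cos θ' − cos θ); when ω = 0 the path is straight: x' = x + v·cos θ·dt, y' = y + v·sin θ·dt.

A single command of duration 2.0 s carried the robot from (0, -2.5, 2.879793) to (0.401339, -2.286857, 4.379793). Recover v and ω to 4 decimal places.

v = -0.2500, ω = 0.7500

Δθ = 4.379793 − 2.879793 = 1.500000
ω = Δθ/dt = 1.500000/2.0 = 0.7500
R = Δx/(sin θ' − sin θ) = -0.3333
v = R·ω = -0.3333·0.7500 = -0.2500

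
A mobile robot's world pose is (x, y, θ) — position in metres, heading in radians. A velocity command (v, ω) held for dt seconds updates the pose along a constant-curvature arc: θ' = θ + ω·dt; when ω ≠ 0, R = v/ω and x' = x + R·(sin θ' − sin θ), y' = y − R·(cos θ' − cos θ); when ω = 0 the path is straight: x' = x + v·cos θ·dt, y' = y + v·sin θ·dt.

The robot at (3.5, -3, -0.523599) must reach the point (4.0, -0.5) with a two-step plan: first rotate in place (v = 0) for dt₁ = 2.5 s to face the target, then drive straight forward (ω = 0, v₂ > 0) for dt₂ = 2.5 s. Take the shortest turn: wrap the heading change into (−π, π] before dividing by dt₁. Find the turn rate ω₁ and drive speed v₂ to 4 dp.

heading to target = atan2(-0.5−-3, 4−3.5) = 1.3734
Δθ = wrap(1.3734 − -0.5236) = 1.8970; ω₁ = Δθ/dt₁ = 0.7588
distance = √((4−3.5)² + (-0.5−-3)²) = 2.5495; v₂ = distance/dt₂ = 1.0198

ω₁ = 0.7588, v₂ = 1.0198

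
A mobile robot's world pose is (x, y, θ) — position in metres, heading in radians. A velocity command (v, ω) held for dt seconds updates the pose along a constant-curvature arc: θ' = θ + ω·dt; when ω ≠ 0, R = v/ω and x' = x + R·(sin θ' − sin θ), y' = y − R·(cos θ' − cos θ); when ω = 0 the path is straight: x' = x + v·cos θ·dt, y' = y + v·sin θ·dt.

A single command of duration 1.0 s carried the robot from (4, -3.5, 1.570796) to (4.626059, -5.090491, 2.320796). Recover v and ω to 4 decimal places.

Δθ = 2.320796 − 1.570796 = 0.750000
ω = Δθ/dt = 0.750000/1.0 = 0.7500
R = −Δy/(cos θ' − cos θ) = -2.3333
v = R·ω = -2.3333·0.7500 = -1.7500

v = -1.7500, ω = 0.7500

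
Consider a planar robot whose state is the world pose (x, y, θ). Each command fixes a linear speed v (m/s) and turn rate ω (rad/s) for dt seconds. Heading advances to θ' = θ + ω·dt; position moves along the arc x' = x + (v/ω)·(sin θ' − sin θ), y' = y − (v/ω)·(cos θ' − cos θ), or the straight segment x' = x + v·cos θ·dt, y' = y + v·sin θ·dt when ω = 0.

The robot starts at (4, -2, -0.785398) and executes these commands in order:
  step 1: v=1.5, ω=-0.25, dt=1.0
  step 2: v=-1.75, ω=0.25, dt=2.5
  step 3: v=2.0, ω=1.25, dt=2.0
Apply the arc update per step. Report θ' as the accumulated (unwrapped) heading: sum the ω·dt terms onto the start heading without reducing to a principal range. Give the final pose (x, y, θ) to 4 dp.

(3.7179, 1.9264, 2.0896)

step 1: θ'=-1.0354 (R=-6.0000) → pose (4.9178, -3.1815, -1.0354)
step 2: θ'=-0.4104 (R=-7.0000) → pose (1.6901, -0.3341, -0.4104)
step 3: θ'=2.0896 (R=1.6000) → pose (3.7179, 1.9264, 2.0896)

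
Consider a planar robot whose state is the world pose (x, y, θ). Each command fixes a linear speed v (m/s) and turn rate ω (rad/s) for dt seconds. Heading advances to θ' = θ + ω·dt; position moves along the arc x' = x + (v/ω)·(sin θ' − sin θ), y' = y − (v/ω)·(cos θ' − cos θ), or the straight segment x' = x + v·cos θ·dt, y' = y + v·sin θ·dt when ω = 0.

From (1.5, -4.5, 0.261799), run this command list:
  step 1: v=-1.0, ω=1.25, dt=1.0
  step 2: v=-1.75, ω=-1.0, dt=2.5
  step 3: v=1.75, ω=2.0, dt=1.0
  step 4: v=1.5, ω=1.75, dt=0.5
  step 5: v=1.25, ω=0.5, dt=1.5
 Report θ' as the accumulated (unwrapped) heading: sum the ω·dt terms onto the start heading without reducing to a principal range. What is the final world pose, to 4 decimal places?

(-1.9065, -3.9356, 2.6368)

step 1: θ'=1.5118 (R=-0.8000) → pose (0.9084, -5.2256, 1.5118)
step 2: θ'=-0.9882 (R=1.7500) → pose (-2.2998, -6.0852, -0.9882)
step 3: θ'=1.0118 (R=0.8750) → pose (-0.8274, -6.0678, 1.0118)
step 4: θ'=1.8868 (R=0.8571) → pose (-0.7393, -5.3469, 1.8868)
step 5: θ'=2.6368 (R=2.5000) → pose (-1.9065, -3.9356, 2.6368)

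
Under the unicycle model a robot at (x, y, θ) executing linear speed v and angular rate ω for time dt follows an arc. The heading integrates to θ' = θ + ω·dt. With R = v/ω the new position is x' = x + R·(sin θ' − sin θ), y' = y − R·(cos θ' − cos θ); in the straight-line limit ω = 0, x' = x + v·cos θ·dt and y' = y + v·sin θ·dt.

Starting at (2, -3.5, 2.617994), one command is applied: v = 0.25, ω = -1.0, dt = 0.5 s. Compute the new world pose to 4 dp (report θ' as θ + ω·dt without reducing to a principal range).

(1.9115, -3.4136, 2.1180)

θ' = 2.6180 + -1.0·0.5 = 2.1180
R = v/ω = 0.25/-1.0 = -0.2500
x' = 2 + -0.2500·(sin 2.1180 − sin 2.6180) = 1.9115
y' = -3.5 − -0.2500·(cos 2.1180 − cos 2.6180) = -3.4136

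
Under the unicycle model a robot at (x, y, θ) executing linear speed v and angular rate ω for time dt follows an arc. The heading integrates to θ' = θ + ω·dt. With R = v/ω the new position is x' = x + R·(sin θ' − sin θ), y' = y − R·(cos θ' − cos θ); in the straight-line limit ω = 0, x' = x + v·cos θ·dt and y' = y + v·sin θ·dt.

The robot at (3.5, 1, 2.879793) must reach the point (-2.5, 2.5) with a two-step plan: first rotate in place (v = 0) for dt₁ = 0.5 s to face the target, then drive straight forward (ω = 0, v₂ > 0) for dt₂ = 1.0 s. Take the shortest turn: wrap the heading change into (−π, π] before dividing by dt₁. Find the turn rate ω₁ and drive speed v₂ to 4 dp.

ω₁ = 0.0336, v₂ = 6.1847

heading to target = atan2(2.5−1, -2.5−3.5) = 2.8966
Δθ = wrap(2.8966 − 2.8798) = 0.0168; ω₁ = Δθ/dt₁ = 0.0336
distance = √((-2.5−3.5)² + (2.5−1)²) = 6.1847; v₂ = distance/dt₂ = 6.1847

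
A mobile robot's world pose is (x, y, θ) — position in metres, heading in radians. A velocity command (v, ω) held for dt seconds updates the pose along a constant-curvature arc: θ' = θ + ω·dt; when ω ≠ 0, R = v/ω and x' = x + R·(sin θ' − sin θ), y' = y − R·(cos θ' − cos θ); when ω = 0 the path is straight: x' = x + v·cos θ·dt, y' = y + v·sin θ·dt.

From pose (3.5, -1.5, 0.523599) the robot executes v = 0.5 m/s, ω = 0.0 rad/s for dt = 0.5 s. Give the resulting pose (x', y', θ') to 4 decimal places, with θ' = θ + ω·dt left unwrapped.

(3.7165, -1.3750, 0.5236)

θ' = 0.5236 + 0.0·0.5 = 0.5236
ω = 0 → straight: x' = 3.5 + 0.5·cos(0.5236)·0.5 = 3.7165
y' = -1.5 + 0.5·sin(0.5236)·0.5 = -1.3750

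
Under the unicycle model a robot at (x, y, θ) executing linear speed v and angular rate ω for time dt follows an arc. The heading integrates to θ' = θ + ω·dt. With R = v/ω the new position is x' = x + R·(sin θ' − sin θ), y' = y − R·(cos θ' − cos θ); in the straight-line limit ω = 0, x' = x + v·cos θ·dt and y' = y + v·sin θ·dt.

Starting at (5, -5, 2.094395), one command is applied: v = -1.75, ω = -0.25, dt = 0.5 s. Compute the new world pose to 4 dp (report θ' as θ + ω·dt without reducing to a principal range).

(5.3891, -5.7831, 1.9694)

θ' = 2.0944 + -0.25·0.5 = 1.9694
R = v/ω = -1.75/-0.25 = 7.0000
x' = 5 + 7.0000·(sin 1.9694 − sin 2.0944) = 5.3891
y' = -5 − 7.0000·(cos 1.9694 − cos 2.0944) = -5.7831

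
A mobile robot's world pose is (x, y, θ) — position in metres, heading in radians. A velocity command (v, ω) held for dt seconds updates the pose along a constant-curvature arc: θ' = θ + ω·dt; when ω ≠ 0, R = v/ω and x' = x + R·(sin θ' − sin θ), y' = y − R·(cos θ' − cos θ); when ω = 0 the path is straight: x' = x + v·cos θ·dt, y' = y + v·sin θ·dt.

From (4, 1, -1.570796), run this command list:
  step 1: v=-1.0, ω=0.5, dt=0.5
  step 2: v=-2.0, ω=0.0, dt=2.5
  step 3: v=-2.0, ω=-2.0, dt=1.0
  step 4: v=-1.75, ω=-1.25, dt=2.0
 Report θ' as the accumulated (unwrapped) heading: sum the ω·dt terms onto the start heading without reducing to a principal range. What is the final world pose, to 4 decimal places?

step 1: θ'=-1.3208 (R=-2.0000) → pose (3.9378, 1.4948, -1.3208)
step 2: θ'=-1.3208 (straight) → pose (2.7008, 6.3394, -1.3208)
step 3: θ'=-3.3208 (R=1.0000) → pose (3.8480, 7.5708, -3.3208)
step 4: θ'=-5.8208 (R=1.4000) → pose (4.2229, 4.9402, -5.8208)

(4.2229, 4.9402, -5.8208)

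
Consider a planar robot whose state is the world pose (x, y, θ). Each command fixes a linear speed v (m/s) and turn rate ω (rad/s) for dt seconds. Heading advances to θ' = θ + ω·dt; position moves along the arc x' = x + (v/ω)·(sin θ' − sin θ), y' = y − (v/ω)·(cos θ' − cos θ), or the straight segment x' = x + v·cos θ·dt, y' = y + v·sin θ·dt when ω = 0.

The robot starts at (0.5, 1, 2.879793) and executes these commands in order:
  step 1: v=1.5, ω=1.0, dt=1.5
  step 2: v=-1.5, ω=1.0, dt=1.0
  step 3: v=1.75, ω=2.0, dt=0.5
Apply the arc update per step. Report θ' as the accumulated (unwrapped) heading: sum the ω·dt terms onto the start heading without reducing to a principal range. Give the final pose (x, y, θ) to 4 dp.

step 1: θ'=4.3798 (R=1.5000) → pose (-1.3060, 0.0409, 4.3798)
step 2: θ'=5.3798 (R=-1.5000) → pose (-1.5457, 1.4590, 5.3798)
step 3: θ'=6.3798 (R=0.8750) → pose (-0.7740, 1.1297, 6.3798)

(-0.7740, 1.1297, 6.3798)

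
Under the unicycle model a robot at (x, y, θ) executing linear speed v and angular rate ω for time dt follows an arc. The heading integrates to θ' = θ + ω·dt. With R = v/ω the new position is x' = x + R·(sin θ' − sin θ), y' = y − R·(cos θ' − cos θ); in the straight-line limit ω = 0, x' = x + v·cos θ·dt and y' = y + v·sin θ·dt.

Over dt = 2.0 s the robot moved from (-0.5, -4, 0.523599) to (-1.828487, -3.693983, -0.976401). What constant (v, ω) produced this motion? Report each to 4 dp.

v = -0.7500, ω = -0.7500

Δθ = -0.976401 − 0.523599 = -1.500000
ω = Δθ/dt = -1.500000/2.0 = -0.7500
R = Δx/(sin θ' − sin θ) = 1.0000
v = R·ω = 1.0000·-0.7500 = -0.7500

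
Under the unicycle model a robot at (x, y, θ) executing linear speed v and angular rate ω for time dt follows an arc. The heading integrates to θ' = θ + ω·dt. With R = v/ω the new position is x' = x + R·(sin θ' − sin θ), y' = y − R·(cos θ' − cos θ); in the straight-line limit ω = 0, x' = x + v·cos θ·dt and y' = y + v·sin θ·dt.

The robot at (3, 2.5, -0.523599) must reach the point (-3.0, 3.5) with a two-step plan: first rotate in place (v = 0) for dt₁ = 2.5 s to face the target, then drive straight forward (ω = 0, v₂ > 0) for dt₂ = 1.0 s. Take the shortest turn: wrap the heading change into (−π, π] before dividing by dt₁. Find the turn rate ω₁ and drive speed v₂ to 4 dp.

ω₁ = -1.1133, v₂ = 6.0828

heading to target = atan2(3.5−2.5, -3−3) = 2.9764
Δθ = wrap(2.9764 − -0.5236) = -2.7831; ω₁ = Δθ/dt₁ = -1.1133
distance = √((-3−3)² + (3.5−2.5)²) = 6.0828; v₂ = distance/dt₂ = 6.0828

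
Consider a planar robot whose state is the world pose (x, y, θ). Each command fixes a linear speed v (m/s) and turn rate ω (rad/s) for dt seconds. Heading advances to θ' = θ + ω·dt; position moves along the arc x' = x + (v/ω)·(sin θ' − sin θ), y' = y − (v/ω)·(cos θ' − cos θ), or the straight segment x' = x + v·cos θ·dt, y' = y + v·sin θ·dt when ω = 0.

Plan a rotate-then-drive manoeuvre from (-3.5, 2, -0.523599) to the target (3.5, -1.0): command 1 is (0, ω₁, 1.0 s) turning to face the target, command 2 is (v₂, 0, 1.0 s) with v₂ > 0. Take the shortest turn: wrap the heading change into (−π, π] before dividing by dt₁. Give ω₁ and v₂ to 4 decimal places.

heading to target = atan2(-1−2, 3.5−-3.5) = -0.4049
Δθ = wrap(-0.4049 − -0.5236) = 0.1187; ω₁ = Δθ/dt₁ = 0.1187
distance = √((3.5−-3.5)² + (-1−2)²) = 7.6158; v₂ = distance/dt₂ = 7.6158

ω₁ = 0.1187, v₂ = 7.6158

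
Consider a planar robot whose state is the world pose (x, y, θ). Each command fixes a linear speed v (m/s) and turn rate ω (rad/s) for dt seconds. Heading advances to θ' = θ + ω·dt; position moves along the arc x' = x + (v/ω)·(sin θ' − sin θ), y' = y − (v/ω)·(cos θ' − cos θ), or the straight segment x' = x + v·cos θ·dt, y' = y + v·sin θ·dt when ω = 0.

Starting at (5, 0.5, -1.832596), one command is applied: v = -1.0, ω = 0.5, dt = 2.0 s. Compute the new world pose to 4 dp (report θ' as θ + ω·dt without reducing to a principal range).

θ' = -1.8326 + 0.5·2.0 = -0.8326
R = v/ω = -1.0/0.5 = -2.0000
x' = 5 + -2.0000·(sin -0.8326 − sin -1.8326) = 4.5475
y' = 0.5 − -2.0000·(cos -0.8326 − cos -1.8326) = 2.3636

(4.5475, 2.3636, -0.8326)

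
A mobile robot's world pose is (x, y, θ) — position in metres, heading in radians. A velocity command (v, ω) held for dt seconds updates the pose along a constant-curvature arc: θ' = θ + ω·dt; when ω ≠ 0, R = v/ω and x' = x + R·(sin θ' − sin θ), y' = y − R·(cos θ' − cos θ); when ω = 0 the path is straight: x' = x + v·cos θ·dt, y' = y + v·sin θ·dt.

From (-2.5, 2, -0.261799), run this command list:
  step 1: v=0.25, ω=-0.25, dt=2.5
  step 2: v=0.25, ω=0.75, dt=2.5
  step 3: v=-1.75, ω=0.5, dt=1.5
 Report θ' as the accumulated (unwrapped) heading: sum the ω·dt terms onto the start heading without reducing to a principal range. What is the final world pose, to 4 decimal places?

step 1: θ'=-0.8868 (R=-1.0000) → pose (-1.9838, 1.6660, -0.8868)
step 2: θ'=0.9882 (R=0.3333) → pose (-1.4471, 1.6932, 0.9882)
step 3: θ'=1.7382 (R=-3.5000) → pose (-1.9755, -0.8157, 1.7382)

(-1.9755, -0.8157, 1.7382)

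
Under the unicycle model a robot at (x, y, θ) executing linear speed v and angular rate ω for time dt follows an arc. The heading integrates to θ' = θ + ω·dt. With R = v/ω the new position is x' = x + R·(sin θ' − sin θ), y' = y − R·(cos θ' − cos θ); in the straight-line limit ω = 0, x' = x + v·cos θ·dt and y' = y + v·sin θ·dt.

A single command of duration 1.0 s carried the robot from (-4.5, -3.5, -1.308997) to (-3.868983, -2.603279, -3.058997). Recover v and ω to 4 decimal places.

Δθ = -3.058997 − -1.308997 = -1.750000
ω = Δθ/dt = -1.750000/1.0 = -1.7500
R = −Δy/(cos θ' − cos θ) = 0.7143
v = R·ω = 0.7143·-1.7500 = -1.2500

v = -1.2500, ω = -1.7500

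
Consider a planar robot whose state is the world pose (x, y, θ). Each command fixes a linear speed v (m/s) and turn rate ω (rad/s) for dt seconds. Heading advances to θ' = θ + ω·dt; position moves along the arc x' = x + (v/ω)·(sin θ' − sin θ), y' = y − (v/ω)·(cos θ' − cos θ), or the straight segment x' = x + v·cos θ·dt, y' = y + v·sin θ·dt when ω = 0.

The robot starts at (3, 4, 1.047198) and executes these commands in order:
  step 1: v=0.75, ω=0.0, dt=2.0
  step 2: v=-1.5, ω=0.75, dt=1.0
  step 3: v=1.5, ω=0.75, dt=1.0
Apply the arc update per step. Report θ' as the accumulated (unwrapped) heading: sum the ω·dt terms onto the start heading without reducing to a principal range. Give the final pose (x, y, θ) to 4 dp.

(2.7041, 5.0581, 2.5472)

step 1: θ'=1.0472 (straight) → pose (3.7500, 5.2990, 1.0472)
step 2: θ'=1.7972 (R=-2.0000) → pose (3.5331, 3.8501, 1.7972)
step 3: θ'=2.5472 (R=2.0000) → pose (2.7041, 5.0581, 2.5472)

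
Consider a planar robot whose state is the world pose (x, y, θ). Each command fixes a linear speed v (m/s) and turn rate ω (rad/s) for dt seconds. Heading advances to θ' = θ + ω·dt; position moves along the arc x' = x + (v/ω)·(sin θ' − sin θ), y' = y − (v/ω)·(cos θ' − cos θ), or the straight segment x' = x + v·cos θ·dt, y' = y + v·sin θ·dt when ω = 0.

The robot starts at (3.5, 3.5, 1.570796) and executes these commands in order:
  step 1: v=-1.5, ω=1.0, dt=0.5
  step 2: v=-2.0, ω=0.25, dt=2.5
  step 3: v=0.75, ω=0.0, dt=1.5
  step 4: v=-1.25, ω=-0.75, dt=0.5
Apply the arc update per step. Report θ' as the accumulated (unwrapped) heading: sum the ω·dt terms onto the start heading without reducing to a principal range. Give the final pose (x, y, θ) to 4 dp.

step 1: θ'=2.0708 (R=-1.5000) → pose (3.6836, 2.7809, 2.0708)
step 2: θ'=2.6958 (R=-8.0000) → pose (7.2549, -0.6019, 2.6958)
step 3: θ'=2.6958 (straight) → pose (6.2398, -0.1168, 2.6958)
step 4: θ'=2.3208 (R=1.6667) → pose (6.7407, -0.4845, 2.3208)

(6.7407, -0.4845, 2.3208)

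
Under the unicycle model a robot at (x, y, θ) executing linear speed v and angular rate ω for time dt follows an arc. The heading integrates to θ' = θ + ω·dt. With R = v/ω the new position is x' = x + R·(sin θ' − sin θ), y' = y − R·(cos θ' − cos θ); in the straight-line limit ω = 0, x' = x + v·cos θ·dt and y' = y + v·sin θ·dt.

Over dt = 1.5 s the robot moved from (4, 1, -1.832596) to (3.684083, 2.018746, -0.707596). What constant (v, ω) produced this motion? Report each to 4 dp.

v = -0.7500, ω = 0.7500

Δθ = -0.707596 − -1.832596 = 1.125000
ω = Δθ/dt = 1.125000/1.5 = 0.7500
R = −Δy/(cos θ' − cos θ) = -1.0000
v = R·ω = -1.0000·0.7500 = -0.7500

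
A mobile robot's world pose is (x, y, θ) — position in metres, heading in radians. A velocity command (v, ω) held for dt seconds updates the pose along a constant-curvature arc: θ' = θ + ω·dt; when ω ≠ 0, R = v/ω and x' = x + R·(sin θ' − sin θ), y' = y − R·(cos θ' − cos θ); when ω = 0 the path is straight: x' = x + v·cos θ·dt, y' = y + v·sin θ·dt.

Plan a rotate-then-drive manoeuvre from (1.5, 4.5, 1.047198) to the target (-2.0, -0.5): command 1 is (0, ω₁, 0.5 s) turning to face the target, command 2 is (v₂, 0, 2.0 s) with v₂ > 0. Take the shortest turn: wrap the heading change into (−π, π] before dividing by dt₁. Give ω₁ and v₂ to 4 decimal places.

heading to target = atan2(-0.5−4.5, -2−1.5) = -2.1815
Δθ = wrap(-2.1815 − 1.0472) = 3.0545; ω₁ = Δθ/dt₁ = 6.1089
distance = √((-2−1.5)² + (-0.5−4.5)²) = 6.1033; v₂ = distance/dt₂ = 3.0516

ω₁ = 6.1089, v₂ = 3.0516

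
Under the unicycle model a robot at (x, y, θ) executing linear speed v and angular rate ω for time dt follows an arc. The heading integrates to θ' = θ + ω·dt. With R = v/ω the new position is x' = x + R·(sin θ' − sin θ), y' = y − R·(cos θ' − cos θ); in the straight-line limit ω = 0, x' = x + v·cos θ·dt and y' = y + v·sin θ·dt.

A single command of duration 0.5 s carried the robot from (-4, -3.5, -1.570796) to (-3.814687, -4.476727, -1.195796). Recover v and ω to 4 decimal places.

Δθ = -1.195796 − -1.570796 = 0.375000
ω = Δθ/dt = 0.375000/0.5 = 0.7500
R = −Δy/(cos θ' − cos θ) = 2.6667
v = R·ω = 2.6667·0.7500 = 2.0000

v = 2.0000, ω = 0.7500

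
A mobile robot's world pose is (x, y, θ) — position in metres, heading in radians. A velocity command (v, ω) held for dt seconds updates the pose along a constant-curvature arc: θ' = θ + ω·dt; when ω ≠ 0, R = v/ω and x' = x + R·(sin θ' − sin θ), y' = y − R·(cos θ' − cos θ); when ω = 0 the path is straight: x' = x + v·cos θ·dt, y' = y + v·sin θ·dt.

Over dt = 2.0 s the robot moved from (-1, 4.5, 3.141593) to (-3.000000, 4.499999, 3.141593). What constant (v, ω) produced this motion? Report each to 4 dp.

v = 1.0000, ω = 0.0000

Δθ = 3.141593 − 3.141593 = 0.000000
ω = Δθ/dt = 0.000000/2.0 = 0.0000
ω = 0 → v = (Δx·cos θ + Δy·sin θ)/dt = 1.0000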